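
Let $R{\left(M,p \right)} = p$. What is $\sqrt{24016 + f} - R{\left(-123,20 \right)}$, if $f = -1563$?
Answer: $-20 + \sqrt{22453} \approx 129.84$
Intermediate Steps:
$\sqrt{24016 + f} - R{\left(-123,20 \right)} = \sqrt{24016 - 1563} - 20 = \sqrt{22453} - 20 = -20 + \sqrt{22453}$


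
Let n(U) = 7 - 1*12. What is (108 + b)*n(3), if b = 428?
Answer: -2680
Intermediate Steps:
n(U) = -5 (n(U) = 7 - 12 = -5)
(108 + b)*n(3) = (108 + 428)*(-5) = 536*(-5) = -2680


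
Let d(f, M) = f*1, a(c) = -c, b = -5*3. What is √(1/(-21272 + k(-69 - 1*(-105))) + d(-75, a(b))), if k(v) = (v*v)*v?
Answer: I*√12081508454/12692 ≈ 8.6602*I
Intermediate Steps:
k(v) = v³ (k(v) = v²*v = v³)
b = -15
d(f, M) = f
√(1/(-21272 + k(-69 - 1*(-105))) + d(-75, a(b))) = √(1/(-21272 + (-69 - 1*(-105))³) - 75) = √(1/(-21272 + (-69 + 105)³) - 75) = √(1/(-21272 + 36³) - 75) = √(1/(-21272 + 46656) - 75) = √(1/25384 - 75) = √(-1903799/25384) = I*√12081508454/12692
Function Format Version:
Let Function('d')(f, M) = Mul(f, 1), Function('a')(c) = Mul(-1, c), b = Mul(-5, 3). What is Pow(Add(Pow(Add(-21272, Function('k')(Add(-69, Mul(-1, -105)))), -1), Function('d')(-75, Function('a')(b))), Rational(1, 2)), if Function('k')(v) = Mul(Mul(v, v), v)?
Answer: Mul(Rational(1, 12692), I, Pow(12081508454, Rational(1, 2))) ≈ Mul(8.6602, I)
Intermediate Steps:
Function('k')(v) = Pow(v, 3) (Function('k')(v) = Mul(Pow(v, 2), v) = Pow(v, 3))
b = -15
Function('d')(f, M) = f
Pow(Add(Pow(Add(-21272, Function('k')(Add(-69, Mul(-1, -105)))), -1), Function('d')(-75, Function('a')(b))), Rational(1, 2)) = Pow(Add(Pow(Add(-21272, Pow(Add(-69, Mul(-1, -105)), 3)), -1), -75), Rational(1, 2)) = Pow(Add(Pow(Add(-21272, Pow(Add(-69, 105), 3)), -1), -75), Rational(1, 2)) = Pow(Add(Pow(Add(-21272, Pow(36, 3)), -1), -75), Rational(1, 2)) = Pow(Add(Pow(Add(-21272, 46656), -1), -75), Rational(1, 2)) = Pow(Add(Pow(25384, -1), -75), Rational(1, 2)) = Pow(Add(Rational(1, 25384), -75), Rational(1, 2)) = Pow(Rational(-1903799, 25384), Rational(1, 2)) = Mul(Rational(1, 12692), I, Pow(12081508454, Rational(1, 2)))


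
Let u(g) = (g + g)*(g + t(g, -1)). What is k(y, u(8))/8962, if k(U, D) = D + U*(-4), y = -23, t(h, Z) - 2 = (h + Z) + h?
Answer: 246/4481 ≈ 0.054898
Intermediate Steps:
t(h, Z) = 2 + Z + 2*h (t(h, Z) = 2 + ((h + Z) + h) = 2 + ((Z + h) + h) = 2 + (Z + 2*h) = 2 + Z + 2*h)
u(g) = 2*g*(1 + 3*g) (u(g) = (g + g)*(g + (2 - 1 + 2*g)) = (2*g)*(g + (1 + 2*g)) = (2*g)*(1 + 3*g) = 2*g*(1 + 3*g))
k(U, D) = D - 4*U
k(y, u(8))/8962 = (2*8*(1 + 3*8) - 4*(-23))/8962 = (2*8*(1 + 24) + 92)*(1/8962) = (2*8*25 + 92)*(1/8962) = (400 + 92)*(1/8962) = 492*(1/8962) = 246/4481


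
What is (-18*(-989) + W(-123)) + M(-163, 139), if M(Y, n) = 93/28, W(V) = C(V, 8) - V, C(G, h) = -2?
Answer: 501937/28 ≈ 17926.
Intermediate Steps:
W(V) = -2 - V
M(Y, n) = 93/28 (M(Y, n) = 93*(1/28) = 93/28)
(-18*(-989) + W(-123)) + M(-163, 139) = (-18*(-989) + (-2 - 1*(-123))) + 93/28 = (17802 + (-2 + 123)) + 93/28 = (17802 + 121) + 93/28 = 17923 + 93/28 = 501937/28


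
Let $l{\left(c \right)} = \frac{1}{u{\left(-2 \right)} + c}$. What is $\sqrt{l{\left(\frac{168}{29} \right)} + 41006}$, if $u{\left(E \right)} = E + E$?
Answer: $\frac{\sqrt{27720433}}{26} \approx 202.5$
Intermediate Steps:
$u{\left(E \right)} = 2 E$
$l{\left(c \right)} = \frac{1}{-4 + c}$ ($l{\left(c \right)} = \frac{1}{2 \left(-2\right) + c} = \frac{1}{-4 + c}$)
$\sqrt{l{\left(\frac{168}{29} \right)} + 41006} = \sqrt{\frac{1}{-4 + \frac{168}{29}} + 41006} = \sqrt{\frac{1}{\frac{52}{29}} + 41006} = \sqrt{\frac{29}{52} + 41006} = \sqrt{\frac{2132341}{52}} = \frac{\sqrt{27720433}}{26}$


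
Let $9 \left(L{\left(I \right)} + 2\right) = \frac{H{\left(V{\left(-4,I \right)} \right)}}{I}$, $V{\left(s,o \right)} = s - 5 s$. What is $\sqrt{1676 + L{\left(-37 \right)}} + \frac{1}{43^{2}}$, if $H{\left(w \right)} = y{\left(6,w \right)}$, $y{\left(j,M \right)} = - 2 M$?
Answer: $\frac{1}{1849} + \frac{\sqrt{20626538}}{111} \approx 40.916$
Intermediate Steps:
$V{\left(s,o \right)} = - 4 s$
$H{\left(w \right)} = - 2 w$
$L{\left(I \right)} = -2 - \frac{32}{9 I}$ ($L{\left(I \right)} = -2 + \frac{- 2 \left(\left(-4\right) \left(-4\right)\right) \frac{1}{I}}{9} = -2 + \frac{\left(-2\right) 16 \frac{1}{I}}{9} = -2 + \frac{\left(-32\right) \frac{1}{I}}{9} = -2 - \frac{32}{9 I}$)
$\sqrt{1676 + L{\left(-37 \right)}} + \frac{1}{43^{2}} = \sqrt{1676 - \left(2 + \frac{32}{9 \left(-37\right)}\right)} + \frac{1}{43^{2}} = \sqrt{1676 - \frac{634}{333}} + \frac{1}{1849} = \sqrt{\frac{557474}{333}} + \frac{1}{1849} = \frac{\sqrt{20626538}}{111} + \frac{1}{1849} = \frac{1}{1849} + \frac{\sqrt{20626538}}{111}$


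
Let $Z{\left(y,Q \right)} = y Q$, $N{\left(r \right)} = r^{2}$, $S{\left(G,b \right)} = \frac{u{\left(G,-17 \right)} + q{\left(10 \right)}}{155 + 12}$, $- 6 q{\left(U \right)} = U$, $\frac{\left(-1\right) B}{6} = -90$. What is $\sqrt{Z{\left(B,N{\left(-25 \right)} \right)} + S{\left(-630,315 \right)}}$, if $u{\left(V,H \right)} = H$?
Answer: $\frac{46 \sqrt{40034409}}{501} \approx 580.95$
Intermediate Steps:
$B = 540$ ($B = \left(-6\right) \left(-90\right) = 540$)
$q{\left(U \right)} = - \frac{U}{6}$
$S{\left(G,b \right)} = - \frac{56}{501}$ ($S{\left(G,b \right)} = \frac{-17 - \frac{5}{3}}{155 + 12} = \frac{-17 - \frac{5}{3}}{167} = \left(- \frac{56}{3}\right) \frac{1}{167} = - \frac{56}{501}$)
$Z{\left(y,Q \right)} = Q y$
$\sqrt{Z{\left(B,N{\left(-25 \right)} \right)} + S{\left(-630,315 \right)}} = \sqrt{\left(-25\right)^{2} \cdot 540 - \frac{56}{501}} = \sqrt{625 \cdot 540 - \frac{56}{501}} = \sqrt{337500 - \frac{56}{501}} = \sqrt{\frac{169087444}{501}} = \frac{46 \sqrt{40034409}}{501}$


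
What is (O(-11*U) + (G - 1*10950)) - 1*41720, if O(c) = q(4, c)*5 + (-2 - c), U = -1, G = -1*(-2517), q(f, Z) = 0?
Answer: -50166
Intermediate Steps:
G = 2517
O(c) = -2 - c (O(c) = 0*5 + (-2 - c) = 0 + (-2 - c) = -2 - c)
(O(-11*U) + (G - 1*10950)) - 1*41720 = ((-2 - (-11)*(-1)) + (2517 - 1*10950)) - 1*41720 = ((-2 - 1*11) + (2517 - 10950)) - 41720 = ((-2 - 11) - 8433) - 41720 = (-13 - 8433) - 41720 = -8446 - 41720 = -50166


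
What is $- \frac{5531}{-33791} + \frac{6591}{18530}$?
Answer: $\frac{325205911}{626147230} \approx 0.51938$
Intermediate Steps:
$- \frac{5531}{-33791} + \frac{6591}{18530} = \left(-5531\right) \left(- \frac{1}{33791}\right) + 6591 \cdot \frac{1}{18530} = \frac{5531}{33791} + \frac{6591}{18530} = \frac{325205911}{626147230}$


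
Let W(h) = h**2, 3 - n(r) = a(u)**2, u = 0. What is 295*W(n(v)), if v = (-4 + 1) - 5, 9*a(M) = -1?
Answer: 17276380/6561 ≈ 2633.2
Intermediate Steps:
a(M) = -1/9 (a(M) = (1/9)*(-1) = -1/9)
v = -8 (v = -3 - 5 = -8)
n(r) = 242/81 (n(r) = 3 - (-1/9)**2 = 3 - 1*1/81 = 3 - 1/81 = 242/81)
295*W(n(v)) = 295*(242/81)**2 = 295*(58564/6561) = 17276380/6561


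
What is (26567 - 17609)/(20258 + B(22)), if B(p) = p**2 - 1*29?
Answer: 8958/20713 ≈ 0.43248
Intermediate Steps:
B(p) = -29 + p**2 (B(p) = p**2 - 29 = -29 + p**2)
(26567 - 17609)/(20258 + B(22)) = (26567 - 17609)/(20258 + (-29 + 22**2)) = 8958/(20258 + (-29 + 484)) = 8958/(20258 + 455) = 8958/20713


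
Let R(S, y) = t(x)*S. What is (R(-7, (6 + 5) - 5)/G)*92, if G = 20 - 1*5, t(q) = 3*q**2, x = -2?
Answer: -2576/5 ≈ -515.20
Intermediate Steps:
R(S, y) = 12*S (R(S, y) = (3*(-2)**2)*S = (3*4)*S = 12*S)
G = 15 (G = 20 - 5 = 15)
(R(-7, (6 + 5) - 5)/G)*92 = ((12*(-7))/15)*92 = -84*1/15*92 = -28/5*92 = -2576/5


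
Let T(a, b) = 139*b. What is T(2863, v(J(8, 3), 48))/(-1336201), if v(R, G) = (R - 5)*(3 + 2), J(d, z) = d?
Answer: -2085/1336201 ≈ -0.0015604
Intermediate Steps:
v(R, G) = -25 + 5*R (v(R, G) = (-5 + R)*5 = -25 + 5*R)
T(2863, v(J(8, 3), 48))/(-1336201) = (139*(-25 + 5*8))/(-1336201) = (139*(-25 + 40))*(-1/1336201) = (139*15)*(-1/1336201) = 2085*(-1/1336201) = -2085/1336201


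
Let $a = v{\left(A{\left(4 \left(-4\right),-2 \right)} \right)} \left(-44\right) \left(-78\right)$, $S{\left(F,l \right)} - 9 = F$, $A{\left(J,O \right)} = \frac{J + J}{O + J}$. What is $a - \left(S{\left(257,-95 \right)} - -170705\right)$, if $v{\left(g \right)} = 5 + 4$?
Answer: $-140083$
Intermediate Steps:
$A{\left(J,O \right)} = \frac{2 J}{J + O}$
$S{\left(F,l \right)} = 9 + F$
$v{\left(g \right)} = 9$
$a = 30888$ ($a = 9 \left(-44\right) \left(-78\right) = \left(-396\right) \left(-78\right) = 30888$)
$a - \left(S{\left(257,-95 \right)} - -170705\right) = 30888 - \left(\left(9 + 257\right) - -170705\right) = 30888 - \left(266 + 170705\right) = 30888 - 170971 = -140083$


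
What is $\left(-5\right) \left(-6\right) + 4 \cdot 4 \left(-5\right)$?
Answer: $-50$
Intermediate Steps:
$\left(-5\right) \left(-6\right) + 4 \cdot 4 \left(-5\right) = 30 + 16 \left(-5\right) = 30 - 80 = -50$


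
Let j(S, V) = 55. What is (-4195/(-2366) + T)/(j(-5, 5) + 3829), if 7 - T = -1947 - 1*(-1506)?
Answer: 1064163/9189544 ≈ 0.11580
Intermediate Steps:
T = 448 (T = 7 - (-1947 - 1*(-1506)) = 7 - (-1947 + 1506) = 7 - 1*(-441) = 7 + 441 = 448)
(-4195/(-2366) + T)/(j(-5, 5) + 3829) = (-4195/(-2366) + 448)/(55 + 3829) = (-4195*(-1/2366) + 448)/3884 = (4195/2366 + 448)*(1/3884) = (1064163/2366)*(1/3884) = 1064163/9189544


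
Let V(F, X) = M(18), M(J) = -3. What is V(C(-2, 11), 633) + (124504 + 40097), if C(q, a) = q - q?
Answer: 164598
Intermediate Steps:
C(q, a) = 0
V(F, X) = -3
V(C(-2, 11), 633) + (124504 + 40097) = -3 + (124504 + 40097) = -3 + 164601 = 164598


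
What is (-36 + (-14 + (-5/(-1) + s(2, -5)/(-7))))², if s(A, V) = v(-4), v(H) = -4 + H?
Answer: 94249/49 ≈ 1923.4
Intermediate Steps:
s(A, V) = -8 (s(A, V) = -4 - 4 = -8)
(-36 + (-14 + (-5/(-1) + s(2, -5)/(-7))))² = (-36 + (-14 + (-5/(-1) - 8/(-7))))² = (-36 + (-14 + (-5*(-1) - 8*(-⅐))))² = (-36 + (-14 + (5 + 8/7)))² = (-36 + (-14 + 43/7))² = (-36 - 55/7)² = (-307/7)² = 94249/49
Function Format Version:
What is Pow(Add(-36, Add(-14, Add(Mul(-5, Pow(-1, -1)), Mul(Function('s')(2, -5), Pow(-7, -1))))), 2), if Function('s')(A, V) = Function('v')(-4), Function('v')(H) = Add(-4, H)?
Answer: Rational(94249, 49) ≈ 1923.4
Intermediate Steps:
Function('s')(A, V) = -8 (Function('s')(A, V) = Add(-4, -4) = -8)
Pow(Add(-36, Add(-14, Add(Mul(-5, Pow(-1, -1)), Mul(Function('s')(2, -5), Pow(-7, -1))))), 2) = Pow(Add(-36, Add(-14, Add(Mul(-5, Pow(-1, -1)), Mul(-8, Pow(-7, -1))))), 2) = Pow(Add(-36, Add(-14, Add(Mul(-5, -1), Mul(-8, Rational(-1, 7))))), 2) = Pow(Add(-36, Add(-14, Add(5, Rational(8, 7)))), 2) = Pow(Add(-36, Add(-14, Rational(43, 7))), 2) = Pow(Add(-36, Rational(-55, 7)), 2) = Pow(Rational(-307, 7), 2) = Rational(94249, 49)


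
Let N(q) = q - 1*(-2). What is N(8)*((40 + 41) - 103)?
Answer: -220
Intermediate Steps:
N(q) = 2 + q (N(q) = q + 2 = 2 + q)
N(8)*((40 + 41) - 103) = (2 + 8)*((40 + 41) - 103) = 10*(81 - 103) = 10*(-22) = -220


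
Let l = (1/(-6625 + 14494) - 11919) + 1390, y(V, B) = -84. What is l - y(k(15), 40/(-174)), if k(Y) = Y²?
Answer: -82191704/7869 ≈ -10445.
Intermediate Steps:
l = -82852700/7869 (l = (1/7869 - 11919) + 1390 = -93790610/7869 + 1390 = -82852700/7869 ≈ -10529.)
l - y(k(15), 40/(-174)) = -82852700/7869 - 1*(-84) = -82852700/7869 + 84 = -82191704/7869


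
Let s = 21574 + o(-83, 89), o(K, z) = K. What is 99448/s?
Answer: 99448/21491 ≈ 4.6274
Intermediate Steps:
s = 21491 (s = 21574 - 83 = 21491)
99448/s = 99448/21491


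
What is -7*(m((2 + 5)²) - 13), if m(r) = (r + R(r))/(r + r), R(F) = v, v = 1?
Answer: 612/7 ≈ 87.429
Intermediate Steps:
R(F) = 1
m(r) = (1 + r)/(2*r) (m(r) = (r + 1)/(r + r) = (1 + r)/((2*r)) = (1 + r)*(1/(2*r)) = (1 + r)/(2*r))
-7*(m((2 + 5)²) - 13) = -7*((1 + (2 + 5)²)/(2*((2 + 5)²)) - 13) = -7*((1 + 7²)/(2*(7²)) - 13) = -7*((½)*(1 + 49)/49 - 13) = -7*((½)*(1/49)*50 - 13) = -7*(25/49 - 13) = -7*(-612/49) = 612/7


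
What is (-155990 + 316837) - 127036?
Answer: 33811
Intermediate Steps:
(-155990 + 316837) - 127036 = 160847 - 127036 = 33811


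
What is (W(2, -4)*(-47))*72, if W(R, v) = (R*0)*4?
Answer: 0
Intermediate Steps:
W(R, v) = 0 (W(R, v) = 0*4 = 0)
(W(2, -4)*(-47))*72 = (0*(-47))*72 = 0*72 = 0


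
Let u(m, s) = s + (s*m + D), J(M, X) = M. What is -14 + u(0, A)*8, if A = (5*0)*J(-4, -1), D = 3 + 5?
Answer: 50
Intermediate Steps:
D = 8
A = 0 (A = (5*0)*(-4) = 0*(-4) = 0)
u(m, s) = 8 + s + m*s (u(m, s) = s + (s*m + 8) = s + (m*s + 8) = s + (8 + m*s) = 8 + s + m*s)
-14 + u(0, A)*8 = -14 + (8 + 0 + 0*0)*8 = -14 + (8 + 0 + 0)*8 = -14 + 8*8 = -14 + 64 = 50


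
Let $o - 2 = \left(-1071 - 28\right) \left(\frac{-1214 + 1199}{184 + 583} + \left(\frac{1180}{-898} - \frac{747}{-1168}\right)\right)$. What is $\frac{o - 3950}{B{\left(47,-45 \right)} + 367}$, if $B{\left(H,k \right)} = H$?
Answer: $- \frac{1281235936631}{166527088416} \approx -7.6939$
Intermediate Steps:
$o = \frac{307609472169}{402239344}$ ($o = 2 + \left(-1071 - 28\right) \left(\frac{-1214 + 1199}{184 + 583} + \left(\frac{1180}{-898} - \frac{747}{-1168}\right)\right) = 2 - 1099 \left(- \frac{15}{767} + \left(1180 \left(- \frac{1}{898}\right) - - \frac{747}{1168}\right)\right) = 2 - 1099 \left(\left(-15\right) \frac{1}{767} + \left(- \frac{590}{449} + \frac{747}{1168}\right)\right) = 2 - 1099 \left(- \frac{15}{767} - \frac{353717}{524432}\right) = 2 - - \frac{306804993481}{402239344} = 2 + \frac{306804993481}{402239344} = \frac{307609472169}{402239344} \approx 764.74$)
$\frac{o - 3950}{B{\left(47,-45 \right)} + 367} = \frac{\frac{307609472169}{402239344} - 3950}{47 + 367} = - \frac{1281235936631}{402239344 \cdot 414} = \left(- \frac{1281235936631}{402239344}\right) \frac{1}{414} = - \frac{1281235936631}{166527088416}$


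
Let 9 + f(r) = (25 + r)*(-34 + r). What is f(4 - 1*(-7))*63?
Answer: -52731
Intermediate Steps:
f(r) = -9 + (-34 + r)*(25 + r) (f(r) = -9 + (25 + r)*(-34 + r) = -9 + (-34 + r)*(25 + r))
f(4 - 1*(-7))*63 = (-859 + (4 - 1*(-7))² - 9*(4 - 1*(-7)))*63 = (-859 + (4 + 7)² - 9*(4 + 7))*63 = (-859 + 11² - 9*11)*63 = (-859 + 121 - 99)*63 = -837*63 = -52731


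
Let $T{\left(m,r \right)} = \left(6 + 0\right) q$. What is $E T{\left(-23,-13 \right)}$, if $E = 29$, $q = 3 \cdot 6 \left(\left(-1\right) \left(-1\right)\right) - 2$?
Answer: $2784$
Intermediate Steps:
$q = 16$ ($q = 18 \cdot 1 - 2 = 18 - 2 = 16$)
$T{\left(m,r \right)} = 96$ ($T{\left(m,r \right)} = \left(6 + 0\right) 16 = 6 \cdot 16 = 96$)
$E T{\left(-23,-13 \right)} = 29 \cdot 96 = 2784$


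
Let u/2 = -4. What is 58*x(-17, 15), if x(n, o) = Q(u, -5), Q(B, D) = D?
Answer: -290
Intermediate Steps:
u = -8 (u = 2*(-4) = -8)
x(n, o) = -5
58*x(-17, 15) = 58*(-5) = -290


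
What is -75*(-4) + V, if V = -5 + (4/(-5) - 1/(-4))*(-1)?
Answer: 5911/20 ≈ 295.55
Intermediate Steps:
V = -89/20 (V = -5 + (4*(-⅕) - 1*(-¼))*(-1) = -5 + (-⅘ + ¼)*(-1) = -5 - 11/20*(-1) = -5 + 11/20 = -89/20 ≈ -4.4500)
-75*(-4) + V = -75*(-4) - 89/20 = -15*(-20) - 89/20 = 300 - 89/20 = 5911/20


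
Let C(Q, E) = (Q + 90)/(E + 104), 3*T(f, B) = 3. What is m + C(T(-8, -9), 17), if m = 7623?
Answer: 922474/121 ≈ 7623.8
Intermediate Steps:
T(f, B) = 1 (T(f, B) = (⅓)*3 = 1)
C(Q, E) = (90 + Q)/(104 + E)
m + C(T(-8, -9), 17) = 7623 + (90 + 1)/(104 + 17) = 7623 + 91/121 = 922474/121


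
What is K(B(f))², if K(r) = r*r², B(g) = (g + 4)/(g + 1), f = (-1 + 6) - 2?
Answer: 117649/4096 ≈ 28.723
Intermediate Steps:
f = 3 (f = 5 - 2 = 3)
B(g) = (4 + g)/(1 + g)
K(r) = r³
K(B(f))² = (((4 + 3)/(1 + 3))³)² = ((7/4)³)² = (343/64)² = 117649/4096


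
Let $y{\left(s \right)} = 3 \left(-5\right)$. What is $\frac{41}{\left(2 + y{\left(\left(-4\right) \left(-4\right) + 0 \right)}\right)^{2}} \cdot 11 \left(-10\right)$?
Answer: $- \frac{4510}{169} \approx -26.686$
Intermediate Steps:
$y{\left(s \right)} = -15$
$\frac{41}{\left(2 + y{\left(\left(-4\right) \left(-4\right) + 0 \right)}\right)^{2}} \cdot 11 \left(-10\right) = \frac{41}{\left(2 - 15\right)^{2}} \cdot 11 \left(-10\right) = \frac{41}{\left(-13\right)^{2}} \cdot 11 \left(-10\right) = \frac{41}{169} \cdot 11 \left(-10\right) = \frac{451}{169} \left(-10\right) = - \frac{4510}{169}$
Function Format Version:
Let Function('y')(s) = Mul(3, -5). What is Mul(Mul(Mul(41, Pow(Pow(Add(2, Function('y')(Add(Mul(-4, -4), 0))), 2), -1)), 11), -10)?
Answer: Rational(-4510, 169) ≈ -26.686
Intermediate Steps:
Function('y')(s) = -15
Mul(Mul(Mul(41, Pow(Pow(Add(2, Function('y')(Add(Mul(-4, -4), 0))), 2), -1)), 11), -10) = Mul(Mul(Mul(41, Pow(Pow(Add(2, -15), 2), -1)), 11), -10) = Mul(Mul(Mul(41, Pow(Pow(-13, 2), -1)), 11), -10) = Mul(Mul(Mul(41, Pow(169, -1)), 11), -10) = Mul(Mul(Mul(41, Rational(1, 169)), 11), -10) = Mul(Mul(Rational(41, 169), 11), -10) = Mul(Rational(451, 169), -10) = Rational(-4510, 169)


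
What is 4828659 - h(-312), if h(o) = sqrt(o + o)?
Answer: 4828659 - 4*I*sqrt(39) ≈ 4.8287e+6 - 24.98*I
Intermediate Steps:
h(o) = sqrt(2)*sqrt(o) (h(o) = sqrt(2*o) = sqrt(2)*sqrt(o))
4828659 - h(-312) = 4828659 - sqrt(2)*sqrt(-312) = 4828659 - sqrt(2)*2*I*sqrt(78) = 4828659 - 4*I*sqrt(39)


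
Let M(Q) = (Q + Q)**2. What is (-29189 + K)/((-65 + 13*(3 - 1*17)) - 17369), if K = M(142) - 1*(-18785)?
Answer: -17563/4404 ≈ -3.9880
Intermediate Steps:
M(Q) = 4*Q**2 (M(Q) = (2*Q)**2 = 4*Q**2)
K = 99441 (K = 4*142**2 - 1*(-18785) = 4*20164 + 18785 = 80656 + 18785 = 99441)
(-29189 + K)/((-65 + 13*(3 - 1*17)) - 17369) = (-29189 + 99441)/((-65 + 13*(3 - 1*17)) - 17369) = 70252/((-65 + 13*(3 - 17)) - 17369) = 70252/((-65 + 13*(-14)) - 17369) = 70252/((-65 - 182) - 17369) = 70252/(-247 - 17369) = 70252/(-17616) = 70252*(-1/17616) = -17563/4404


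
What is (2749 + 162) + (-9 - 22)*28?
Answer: 2043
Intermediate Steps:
(2749 + 162) + (-9 - 22)*28 = 2911 - 31*28 = 2911 - 868 = 2043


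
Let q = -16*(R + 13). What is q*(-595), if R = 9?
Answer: 209440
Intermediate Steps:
q = -352 (q = -16*(9 + 13) = -16*22 = -352)
q*(-595) = -352*(-595) = 209440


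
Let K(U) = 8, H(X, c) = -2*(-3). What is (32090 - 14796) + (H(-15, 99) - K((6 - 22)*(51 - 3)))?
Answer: 17292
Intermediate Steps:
H(X, c) = 6
(32090 - 14796) + (H(-15, 99) - K((6 - 22)*(51 - 3))) = (32090 - 14796) + (6 - 1*8) = 17294 + (6 - 8) = 17294 - 2 = 17292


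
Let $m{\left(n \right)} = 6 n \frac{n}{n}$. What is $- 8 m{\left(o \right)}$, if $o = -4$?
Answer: $192$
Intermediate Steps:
$m{\left(n \right)} = 6 n$ ($m{\left(n \right)} = 6 n 1 = 6 n$)
$- 8 m{\left(o \right)} = - 8 \cdot 6 \left(-4\right) = \left(-8\right) \left(-24\right) = 192$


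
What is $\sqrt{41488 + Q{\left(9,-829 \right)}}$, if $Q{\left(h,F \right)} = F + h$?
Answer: $2 \sqrt{10167} \approx 201.66$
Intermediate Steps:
$\sqrt{41488 + Q{\left(9,-829 \right)}} = \sqrt{41488 + \left(-829 + 9\right)} = \sqrt{41488 - 820} = \sqrt{40668} = 2 \sqrt{10167}$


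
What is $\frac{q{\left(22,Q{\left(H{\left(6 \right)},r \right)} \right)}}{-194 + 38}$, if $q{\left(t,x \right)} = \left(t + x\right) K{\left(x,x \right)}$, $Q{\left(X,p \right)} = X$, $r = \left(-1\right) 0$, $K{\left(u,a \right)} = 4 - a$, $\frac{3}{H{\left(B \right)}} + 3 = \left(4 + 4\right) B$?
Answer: $- \frac{19529}{35100} \approx -0.55638$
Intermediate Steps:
$H{\left(B \right)} = \frac{3}{-3 + 8 B}$ ($H{\left(B \right)} = \frac{3}{-3 + \left(4 + 4\right) B} = \frac{3}{-3 + 8 B}$)
$r = 0$
$q{\left(t,x \right)} = \left(4 - x\right) \left(t + x\right)$ ($q{\left(t,x \right)} = \left(t + x\right) \left(4 - x\right) = \left(4 - x\right) \left(t + x\right)$)
$\frac{q{\left(22,Q{\left(H{\left(6 \right)},r \right)} \right)}}{-194 + 38} = \frac{\left(-1\right) \left(-4 + \frac{3}{-3 + 8 \cdot 6}\right) \left(22 + \frac{3}{-3 + 8 \cdot 6}\right)}{-194 + 38} = \frac{\left(-1\right) \left(-4 + \frac{3}{-3 + 48}\right) \left(22 + \frac{3}{-3 + 48}\right)}{-156} = - \left(-4 + \frac{3}{45}\right) \left(22 + \frac{3}{45}\right) \left(- \frac{1}{156}\right) = - \left(-4 + 3 \cdot \frac{1}{45}\right) \left(22 + 3 \cdot \frac{1}{45}\right) \left(- \frac{1}{156}\right) = - \left(-4 + \frac{1}{15}\right) \left(22 + \frac{1}{15}\right) \left(- \frac{1}{156}\right) = \left(-1\right) \left(- \frac{59}{15}\right) \frac{331}{15} \left(- \frac{1}{156}\right) = \frac{19529}{225} \left(- \frac{1}{156}\right) = - \frac{19529}{35100}$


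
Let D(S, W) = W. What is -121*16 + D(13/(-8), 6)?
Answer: -1930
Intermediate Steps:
-121*16 + D(13/(-8), 6) = -121*16 + 6 = -1936 + 6 = -1930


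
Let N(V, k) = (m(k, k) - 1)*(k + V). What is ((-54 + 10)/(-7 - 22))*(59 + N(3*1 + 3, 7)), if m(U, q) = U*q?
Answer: 30052/29 ≈ 1036.3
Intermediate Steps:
N(V, k) = (-1 + k**2)*(V + k) (N(V, k) = (k*k - 1)*(k + V) = (k**2 - 1)*(V + k) = (-1 + k**2)*(V + k))
((-54 + 10)/(-7 - 22))*(59 + N(3*1 + 3, 7)) = ((-54 + 10)/(-7 - 22))*(59 + (7**3 - (3*1 + 3) - 1*7 + (3*1 + 3)*7**2)) = (-44/(-29))*(59 + (343 - (3 + 3) - 7 + (3 + 3)*49)) = (-44*(-1/29))*(59 + (343 - 1*6 - 7 + 6*49)) = 44*(59 + (343 - 6 - 7 + 294))/29 = 44*(59 + 624)/29 = (44/29)*683 = 30052/29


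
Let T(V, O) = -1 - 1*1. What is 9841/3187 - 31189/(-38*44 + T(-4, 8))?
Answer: 115873177/5335038 ≈ 21.719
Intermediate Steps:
T(V, O) = -2 (T(V, O) = -1 - 1 = -2)
9841/3187 - 31189/(-38*44 + T(-4, 8)) = 9841/3187 - 31189/(-38*44 - 2) = 9841*(1/3187) - 31189/(-1672 - 2) = 9841/3187 - 31189/(-1674) = 9841/3187 - 31189*(-1/1674) = 9841/3187 + 31189/1674 = 115873177/5335038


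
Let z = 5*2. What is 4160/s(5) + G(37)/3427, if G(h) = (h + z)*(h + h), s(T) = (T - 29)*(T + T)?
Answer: -167770/10281 ≈ -16.318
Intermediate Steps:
z = 10
s(T) = 2*T*(-29 + T) (s(T) = (-29 + T)*(2*T) = 2*T*(-29 + T))
G(h) = 2*h*(10 + h) (G(h) = (h + 10)*(h + h) = (10 + h)*(2*h) = 2*h*(10 + h))
4160/s(5) + G(37)/3427 = 4160/((2*5*(-29 + 5))) + (2*37*(10 + 37))/3427 = 4160/((2*5*(-24))) + (2*37*47)*(1/3427) = 4160/(-240) + 3478*(1/3427) = 4160*(-1/240) + 3478/3427 = -52/3 + 3478/3427 = -167770/10281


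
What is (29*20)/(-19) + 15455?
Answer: 293065/19 ≈ 15424.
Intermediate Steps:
(29*20)/(-19) + 15455 = 580*(-1/19) + 15455 = -580/19 + 15455 = 293065/19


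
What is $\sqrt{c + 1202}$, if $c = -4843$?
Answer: $i \sqrt{3641} \approx 60.341 i$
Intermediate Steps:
$\sqrt{c + 1202} = \sqrt{-4843 + 1202} = \sqrt{-3641} = i \sqrt{3641}$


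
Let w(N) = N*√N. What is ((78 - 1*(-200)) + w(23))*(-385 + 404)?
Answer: 5282 + 437*√23 ≈ 7377.8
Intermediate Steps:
w(N) = N^(3/2)
((78 - 1*(-200)) + w(23))*(-385 + 404) = ((78 - 1*(-200)) + 23^(3/2))*(-385 + 404) = ((78 + 200) + 23*√23)*19 = (278 + 23*√23)*19 = 5282 + 437*√23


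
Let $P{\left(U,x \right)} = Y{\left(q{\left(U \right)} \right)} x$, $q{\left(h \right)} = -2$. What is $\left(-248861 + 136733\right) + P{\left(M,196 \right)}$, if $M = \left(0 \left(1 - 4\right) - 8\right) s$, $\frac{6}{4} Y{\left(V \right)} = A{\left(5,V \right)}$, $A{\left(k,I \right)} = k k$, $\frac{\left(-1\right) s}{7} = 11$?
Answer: $- \frac{326584}{3} \approx -1.0886 \cdot 10^{5}$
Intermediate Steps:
$s = -77$ ($s = \left(-7\right) 11 = -77$)
$A{\left(k,I \right)} = k^{2}$
$Y{\left(V \right)} = \frac{50}{3}$ ($Y{\left(V \right)} = \frac{2 \cdot 5^{2}}{3} = \frac{2}{3} \cdot 25 = \frac{50}{3}$)
$M = 616$ ($M = \left(0 \left(1 - 4\right) - 8\right) \left(-77\right) = \left(0 \left(-3\right) - 8\right) \left(-77\right) = \left(0 - 8\right) \left(-77\right) = \left(-8\right) \left(-77\right) = 616$)
$P{\left(U,x \right)} = \frac{50 x}{3}$
$\left(-248861 + 136733\right) + P{\left(M,196 \right)} = \left(-248861 + 136733\right) + \frac{50}{3} \cdot 196 = -112128 + \frac{9800}{3} = - \frac{326584}{3}$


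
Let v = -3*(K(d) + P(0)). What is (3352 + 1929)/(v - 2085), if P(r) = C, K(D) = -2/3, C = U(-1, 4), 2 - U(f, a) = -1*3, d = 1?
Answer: -5281/2098 ≈ -2.5172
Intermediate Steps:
U(f, a) = 5 (U(f, a) = 2 - (-1)*3 = 2 - 1*(-3) = 2 + 3 = 5)
C = 5
K(D) = -⅔ (K(D) = -2*⅓ = -⅔)
P(r) = 5
v = -13 (v = -3*(-⅔ + 5) = -3*13/3 = -13)
(3352 + 1929)/(v - 2085) = (3352 + 1929)/(-13 - 2085) = 5281/(-2098) = 5281*(-1/2098) = -5281/2098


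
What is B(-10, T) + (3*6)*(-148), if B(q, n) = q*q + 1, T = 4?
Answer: -2563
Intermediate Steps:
B(q, n) = 1 + q² (B(q, n) = q² + 1 = 1 + q²)
B(-10, T) + (3*6)*(-148) = (1 + (-10)²) + (3*6)*(-148) = (1 + 100) + 18*(-148) = 101 - 2664 = -2563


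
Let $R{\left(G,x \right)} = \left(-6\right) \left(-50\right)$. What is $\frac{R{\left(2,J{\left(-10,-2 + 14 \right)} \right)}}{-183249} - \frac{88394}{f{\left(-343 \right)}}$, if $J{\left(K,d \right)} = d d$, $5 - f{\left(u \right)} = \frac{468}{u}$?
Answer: $- \frac{1851984369086}{133344189} \approx -13889.0$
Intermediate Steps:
$f{\left(u \right)} = 5 - \frac{468}{u}$
$J{\left(K,d \right)} = d^{2}$
$R{\left(G,x \right)} = 300$
$\frac{R{\left(2,J{\left(-10,-2 + 14 \right)} \right)}}{-183249} - \frac{88394}{f{\left(-343 \right)}} = \frac{300}{-183249} - \frac{88394}{5 - \frac{468}{-343}} = 300 \left(- \frac{1}{183249}\right) - \frac{88394}{5 - - \frac{468}{343}} = - \frac{100}{61083} - \frac{88394}{5 + \frac{468}{343}} = - \frac{100}{61083} - \frac{88394}{\frac{2183}{343}} = - \frac{100}{61083} - \frac{30319142}{2183} = - \frac{1851984369086}{133344189}$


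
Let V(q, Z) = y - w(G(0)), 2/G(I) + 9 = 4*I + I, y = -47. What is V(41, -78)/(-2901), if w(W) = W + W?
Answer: 419/26109 ≈ 0.016048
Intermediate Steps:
G(I) = 2/(-9 + 5*I) (G(I) = 2/(-9 + (4*I + I)) = 2/(-9 + 5*I))
w(W) = 2*W
V(q, Z) = -419/9 (V(q, Z) = -47 - 2*2/(-9 + 5*0) = -47 - 2*2/(-9 + 0) = -47 - 2*2/(-9) = -47 - 2*2*(-⅑) = -47 - 2*(-2)/9 = -47 - 1*(-4/9) = -47 + 4/9 = -419/9)
V(41, -78)/(-2901) = -419/9/(-2901) = -419/9*(-1/2901) = 419/26109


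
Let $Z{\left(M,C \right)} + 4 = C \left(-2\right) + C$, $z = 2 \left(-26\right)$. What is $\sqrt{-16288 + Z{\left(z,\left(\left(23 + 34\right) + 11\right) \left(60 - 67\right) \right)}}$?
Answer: $2 i \sqrt{3954} \approx 125.76 i$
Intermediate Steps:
$z = -52$
$Z{\left(M,C \right)} = -4 - C$ ($Z{\left(M,C \right)} = -4 + \left(C \left(-2\right) + C\right) = -4 + \left(- 2 C + C\right) = -4 - C$)
$\sqrt{-16288 + Z{\left(z,\left(\left(23 + 34\right) + 11\right) \left(60 - 67\right) \right)}} = \sqrt{-16288 - \left(4 + \left(\left(23 + 34\right) + 11\right) \left(60 - 67\right)\right)} = \sqrt{-16288 - \left(4 + \left(57 + 11\right) \left(-7\right)\right)} = \sqrt{-16288 - \left(4 + 68 \left(-7\right)\right)} = \sqrt{-16288 - -472} = \sqrt{-16288 + \left(-4 + 476\right)} = \sqrt{-16288 + 472} = \sqrt{-15816} = 2 i \sqrt{3954}$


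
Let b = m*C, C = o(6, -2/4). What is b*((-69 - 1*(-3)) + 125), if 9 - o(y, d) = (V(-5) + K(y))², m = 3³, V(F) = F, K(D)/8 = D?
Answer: -2931120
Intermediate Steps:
K(D) = 8*D
m = 27
o(y, d) = 9 - (-5 + 8*y)²
C = -1840 (C = 9 - (-5 + 8*6)² = 9 - (-5 + 48)² = 9 - 1*43² = 9 - 1*1849 = 9 - 1849 = -1840)
b = -49680 (b = 27*(-1840) = -49680)
b*((-69 - 1*(-3)) + 125) = -49680*((-69 - 1*(-3)) + 125) = -49680*((-69 + 3) + 125) = -49680*(-66 + 125) = -49680*59 = -2931120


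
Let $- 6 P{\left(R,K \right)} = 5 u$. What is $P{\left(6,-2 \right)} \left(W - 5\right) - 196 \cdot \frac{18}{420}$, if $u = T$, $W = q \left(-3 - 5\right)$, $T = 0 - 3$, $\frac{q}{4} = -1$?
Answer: $\frac{591}{10} \approx 59.1$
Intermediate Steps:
$q = -4$ ($q = 4 \left(-1\right) = -4$)
$T = -3$ ($T = 0 - 3 = -3$)
$W = 32$ ($W = - 4 \left(-3 - 5\right) = \left(-4\right) \left(-8\right) = 32$)
$u = -3$
$P{\left(R,K \right)} = \frac{5}{2}$ ($P{\left(R,K \right)} = - \frac{5 \left(-3\right)}{6} = \left(- \frac{1}{6}\right) \left(-15\right) = \frac{5}{2}$)
$P{\left(6,-2 \right)} \left(W - 5\right) - 196 \cdot \frac{18}{420} = \frac{5 \left(32 - 5\right)}{2} - 196 \cdot \frac{18}{420} = \frac{5}{2} \cdot 27 - 196 \cdot 18 \cdot \frac{1}{420} = \frac{135}{2} - \frac{42}{5} = \frac{591}{10}$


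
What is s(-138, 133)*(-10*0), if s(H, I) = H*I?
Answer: 0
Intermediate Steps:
s(-138, 133)*(-10*0) = (-138*133)*(-10*0) = -18354*0 = 0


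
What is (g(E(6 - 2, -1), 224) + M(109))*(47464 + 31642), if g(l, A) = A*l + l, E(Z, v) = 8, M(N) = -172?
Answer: 128784568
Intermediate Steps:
g(l, A) = l + A*l
(g(E(6 - 2, -1), 224) + M(109))*(47464 + 31642) = (8*(1 + 224) - 172)*(47464 + 31642) = (8*225 - 172)*79106 = (1800 - 172)*79106 = 1628*79106 = 128784568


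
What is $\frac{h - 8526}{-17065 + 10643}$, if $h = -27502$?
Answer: $\frac{18014}{3211} \approx 5.6101$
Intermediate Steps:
$\frac{h - 8526}{-17065 + 10643} = \frac{-27502 - 8526}{-17065 + 10643} = - \frac{36028}{-6422} = \left(-36028\right) \left(- \frac{1}{6422}\right) = \frac{18014}{3211}$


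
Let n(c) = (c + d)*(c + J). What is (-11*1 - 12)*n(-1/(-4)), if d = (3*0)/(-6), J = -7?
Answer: 621/16 ≈ 38.813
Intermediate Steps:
d = 0 (d = 0*(-⅙) = 0)
n(c) = c*(-7 + c) (n(c) = (c + 0)*(c - 7) = c*(-7 + c))
(-11*1 - 12)*n(-1/(-4)) = (-11*1 - 12)*((-1/(-4))*(-7 - 1/(-4))) = (-11 - 12)*((-1*(-¼))*(-7 - 1*(-¼))) = -23*(-7 + ¼)/4 = -23*(-27)/(4*4) = -23*(-27/16) = 621/16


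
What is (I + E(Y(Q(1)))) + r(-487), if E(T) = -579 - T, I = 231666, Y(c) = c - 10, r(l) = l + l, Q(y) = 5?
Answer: 230118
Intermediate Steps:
r(l) = 2*l
Y(c) = -10 + c
(I + E(Y(Q(1)))) + r(-487) = (231666 + (-579 - (-10 + 5))) + 2*(-487) = (231666 + (-579 - 1*(-5))) - 974 = (231666 + (-579 + 5)) - 974 = (231666 - 574) - 974 = 231092 - 974 = 230118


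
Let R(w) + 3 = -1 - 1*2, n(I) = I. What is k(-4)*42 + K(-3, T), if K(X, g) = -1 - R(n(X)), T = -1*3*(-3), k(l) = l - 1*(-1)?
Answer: -121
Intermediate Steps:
R(w) = -6 (R(w) = -3 + (-1 - 1*2) = -3 + (-1 - 2) = -3 - 3 = -6)
k(l) = 1 + l (k(l) = l + 1 = 1 + l)
T = 9 (T = -3*(-3) = 9)
K(X, g) = 5 (K(X, g) = -1 - 1*(-6) = -1 + 6 = 5)
k(-4)*42 + K(-3, T) = (1 - 4)*42 + 5 = -3*42 + 5 = -126 + 5 = -121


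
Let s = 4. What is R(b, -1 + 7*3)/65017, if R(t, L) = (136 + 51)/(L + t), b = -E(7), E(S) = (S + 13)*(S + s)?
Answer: -187/13003400 ≈ -1.4381e-5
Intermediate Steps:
E(S) = (4 + S)*(13 + S) (E(S) = (S + 13)*(S + 4) = (13 + S)*(4 + S) = (4 + S)*(13 + S))
b = -220 (b = -(52 + 7**2 + 17*7) = -(52 + 49 + 119) = -1*220 = -220)
R(t, L) = 187/(L + t)
R(b, -1 + 7*3)/65017 = (187/((-1 + 7*3) - 220))/65017 = (187/((-1 + 21) - 220))*(1/65017) = (187/(20 - 220))*(1/65017) = (187/(-200))*(1/65017) = (187*(-1/200))*(1/65017) = -187/200*1/65017 = -187/13003400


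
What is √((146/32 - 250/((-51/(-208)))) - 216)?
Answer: I*√51231183/204 ≈ 35.086*I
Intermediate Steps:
√((146/32 - 250/((-51/(-208)))) - 216) = √((146*(1/32) - 250/((-51*(-1/208)))) - 216) = √((73/16 - 250/51/208) - 216) = √((73/16 - 250*208/51) - 216) = √((73/16 - 52000/51) - 216) = √(-828277/816 - 216) = √(-1004533/816) = I*√51231183/204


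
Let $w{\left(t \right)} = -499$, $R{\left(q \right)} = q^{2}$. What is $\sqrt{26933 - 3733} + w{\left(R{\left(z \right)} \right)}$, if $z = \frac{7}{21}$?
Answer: $-499 + 20 \sqrt{58} \approx -346.68$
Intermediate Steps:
$z = \frac{1}{3}$ ($z = 7 \cdot \frac{1}{21} = \frac{1}{3} \approx 0.33333$)
$\sqrt{26933 - 3733} + w{\left(R{\left(z \right)} \right)} = \sqrt{26933 - 3733} - 499 = \sqrt{23200} - 499 = 20 \sqrt{58} - 499 = -499 + 20 \sqrt{58}$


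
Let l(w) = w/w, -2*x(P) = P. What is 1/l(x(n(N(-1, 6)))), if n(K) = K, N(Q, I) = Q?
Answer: 1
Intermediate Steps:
x(P) = -P/2
l(w) = 1
1/l(x(n(N(-1, 6)))) = 1/1 = 1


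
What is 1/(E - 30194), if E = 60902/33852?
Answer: -16926/511033193 ≈ -3.3121e-5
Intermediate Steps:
E = 30451/16926 (E = 60902*(1/33852) = 30451/16926 ≈ 1.7991)
1/(E - 30194) = 1/(30451/16926 - 30194) = 1/(-511033193/16926) = -16926/511033193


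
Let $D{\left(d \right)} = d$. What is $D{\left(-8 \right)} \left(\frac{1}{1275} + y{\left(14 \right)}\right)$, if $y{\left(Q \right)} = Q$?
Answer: $- \frac{142808}{1275} \approx -112.01$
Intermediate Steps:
$D{\left(-8 \right)} \left(\frac{1}{1275} + y{\left(14 \right)}\right) = - 8 \left(\frac{1}{1275} + 14\right) = \left(-8\right) \frac{17851}{1275} = - \frac{142808}{1275}$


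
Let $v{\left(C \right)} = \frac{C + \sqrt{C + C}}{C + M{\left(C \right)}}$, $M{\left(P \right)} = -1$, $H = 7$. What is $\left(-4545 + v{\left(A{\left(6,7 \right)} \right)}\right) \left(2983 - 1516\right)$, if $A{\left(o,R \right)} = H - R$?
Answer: $-6667515$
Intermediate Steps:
$A{\left(o,R \right)} = 7 - R$
$v{\left(C \right)} = \frac{C + \sqrt{2} \sqrt{C}}{-1 + C}$ ($v{\left(C \right)} = \frac{C + \sqrt{C + C}}{C - 1} = \frac{C + \sqrt{2 C}}{-1 + C} = \frac{C + \sqrt{2} \sqrt{C}}{-1 + C}$)
$\left(-4545 + v{\left(A{\left(6,7 \right)} \right)}\right) \left(2983 - 1516\right) = \left(-4545 + \frac{\left(7 - 7\right) + \sqrt{2} \sqrt{7 - 7}}{-1 + \left(7 - 7\right)}\right) \left(2983 - 1516\right) = \left(-4545 + \frac{\left(7 - 7\right) + \sqrt{2} \sqrt{7 - 7}}{-1 + \left(7 - 7\right)}\right) 1467 = \left(-4545 + \frac{0 + \sqrt{2} \sqrt{0}}{-1 + 0}\right) 1467 = \left(-4545 + \frac{0 + \sqrt{2} \cdot 0}{-1}\right) 1467 = \left(-4545 - \left(0 + 0\right)\right) 1467 = \left(-4545 - 0\right) 1467 = \left(-4545 + 0\right) 1467 = \left(-4545\right) 1467 = -6667515$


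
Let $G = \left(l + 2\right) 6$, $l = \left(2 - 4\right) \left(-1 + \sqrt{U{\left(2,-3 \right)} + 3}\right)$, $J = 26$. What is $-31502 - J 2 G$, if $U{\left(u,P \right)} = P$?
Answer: $-32750$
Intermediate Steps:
$l = 2$ ($l = \left(2 - 4\right) \left(-1 + \sqrt{-3 + 3}\right) = - 2 \left(-1 + \sqrt{0}\right) = - 2 \left(-1 + 0\right) = \left(-2\right) \left(-1\right) = 2$)
$G = 24$ ($G = \left(2 + 2\right) 6 = 4 \cdot 6 = 24$)
$-31502 - J 2 G = -31502 - 26 \cdot 2 \cdot 24 = -31502 - 52 \cdot 24 = -31502 - 1248 = -32750$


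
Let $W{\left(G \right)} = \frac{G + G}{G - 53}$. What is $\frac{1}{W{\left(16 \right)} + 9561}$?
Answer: $\frac{37}{353725} \approx 0.0001046$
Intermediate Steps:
$W{\left(G \right)} = \frac{2 G}{-53 + G}$
$\frac{1}{W{\left(16 \right)} + 9561} = \frac{1}{2 \cdot 16 \frac{1}{-53 + 16} + 9561} = \frac{1}{2 \cdot 16 \frac{1}{-37} + 9561} = \frac{1}{2 \cdot 16 \left(- \frac{1}{37}\right) + 9561} = \frac{1}{- \frac{32}{37} + 9561} = \frac{1}{\frac{353725}{37}} = \frac{37}{353725}$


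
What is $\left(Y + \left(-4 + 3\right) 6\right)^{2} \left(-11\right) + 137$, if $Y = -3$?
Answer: $-754$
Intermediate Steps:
$\left(Y + \left(-4 + 3\right) 6\right)^{2} \left(-11\right) + 137 = \left(-3 + \left(-4 + 3\right) 6\right)^{2} \left(-11\right) + 137 = \left(-3 - 6\right)^{2} \left(-11\right) + 137 = \left(-9\right)^{2} \left(-11\right) + 137 = 81 \left(-11\right) + 137 = -891 + 137 = -754$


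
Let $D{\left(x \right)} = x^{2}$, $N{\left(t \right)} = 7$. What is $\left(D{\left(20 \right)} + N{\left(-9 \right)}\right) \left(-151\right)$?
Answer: $-61457$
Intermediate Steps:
$\left(D{\left(20 \right)} + N{\left(-9 \right)}\right) \left(-151\right) = \left(20^{2} + 7\right) \left(-151\right) = \left(400 + 7\right) \left(-151\right) = 407 \left(-151\right) = -61457$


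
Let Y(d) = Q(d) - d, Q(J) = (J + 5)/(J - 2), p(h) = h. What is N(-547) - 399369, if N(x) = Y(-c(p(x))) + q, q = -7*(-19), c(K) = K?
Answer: -217881183/545 ≈ -3.9978e+5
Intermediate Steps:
Q(J) = (5 + J)/(-2 + J)
q = 133
Y(d) = -d + (5 + d)/(-2 + d) (Y(d) = (5 + d)/(-2 + d) - d = -d + (5 + d)/(-2 + d))
N(x) = 133 + (5 - x + x*(-2 - x))/(-2 - x) (N(x) = (5 - x - (-x)*(-2 - x))/(-2 - x) + 133 = (5 - x + x*(-2 - x))/(-2 - x) + 133 = 133 + (5 - x + x*(-2 - x))/(-2 - x))
N(-547) - 399369 = (261 + (-547)**2 + 136*(-547))/(2 - 547) - 399369 = (261 + 299209 - 74392)/(-545) - 399369 = -1/545*225078 - 399369 = -225078/545 - 399369 = -217881183/545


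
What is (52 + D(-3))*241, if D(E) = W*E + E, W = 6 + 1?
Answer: 6748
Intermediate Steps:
W = 7
D(E) = 8*E (D(E) = 7*E + E = 8*E)
(52 + D(-3))*241 = (52 + 8*(-3))*241 = (52 - 24)*241 = 28*241 = 6748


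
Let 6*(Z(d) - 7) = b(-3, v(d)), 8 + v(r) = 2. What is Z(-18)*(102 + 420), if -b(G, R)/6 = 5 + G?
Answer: 2610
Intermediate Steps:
v(r) = -6 (v(r) = -8 + 2 = -6)
b(G, R) = -30 - 6*G (b(G, R) = -6*(5 + G) = -30 - 6*G)
Z(d) = 5 (Z(d) = 7 + (-30 - 6*(-3))/6 = 7 + (-30 + 18)/6 = 7 + (⅙)*(-12) = 7 - 2 = 5)
Z(-18)*(102 + 420) = 5*(102 + 420) = 5*522 = 2610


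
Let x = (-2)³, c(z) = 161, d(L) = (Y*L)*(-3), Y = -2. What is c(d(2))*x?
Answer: -1288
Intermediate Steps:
d(L) = 6*L (d(L) = -2*L*(-3) = 6*L)
x = -8
c(d(2))*x = 161*(-8) = -1288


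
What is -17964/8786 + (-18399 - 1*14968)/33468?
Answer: -447190807/147024924 ≈ -3.0416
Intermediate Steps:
-17964/8786 + (-18399 - 1*14968)/33468 = -17964*1/8786 + (-18399 - 14968)*(1/33468) = -8982/4393 - 33367*1/33468 = -8982/4393 - 33367/33468 = -447190807/147024924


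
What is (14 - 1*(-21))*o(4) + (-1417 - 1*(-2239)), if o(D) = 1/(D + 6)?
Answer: 1651/2 ≈ 825.50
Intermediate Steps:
o(D) = 1/(6 + D)
(14 - 1*(-21))*o(4) + (-1417 - 1*(-2239)) = (14 - 1*(-21))/(6 + 4) + (-1417 - 1*(-2239)) = (14 + 21)/10 + (-1417 + 2239) = 35*(⅒) + 822 = 7/2 + 822 = 1651/2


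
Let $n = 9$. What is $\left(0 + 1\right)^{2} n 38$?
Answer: $342$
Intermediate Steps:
$\left(0 + 1\right)^{2} n 38 = \left(0 + 1\right)^{2} \cdot 9 \cdot 38 = 1^{2} \cdot 9 \cdot 38 = 1 \cdot 9 \cdot 38 = 9 \cdot 38 = 342$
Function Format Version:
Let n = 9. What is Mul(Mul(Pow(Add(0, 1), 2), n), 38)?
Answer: 342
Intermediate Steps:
Mul(Mul(Pow(Add(0, 1), 2), n), 38) = Mul(Mul(Pow(Add(0, 1), 2), 9), 38) = Mul(Mul(Pow(1, 2), 9), 38) = Mul(Mul(1, 9), 38) = Mul(9, 38) = 342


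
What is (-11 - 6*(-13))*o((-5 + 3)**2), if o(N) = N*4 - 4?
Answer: 804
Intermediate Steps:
o(N) = -4 + 4*N (o(N) = 4*N - 4 = -4 + 4*N)
(-11 - 6*(-13))*o((-5 + 3)**2) = (-11 - 6*(-13))*(-4 + 4*(-5 + 3)**2) = (-11 + 78)*(-4 + 4*(-2)**2) = 67*(-4 + 4*4) = 67*(-4 + 16) = 67*12 = 804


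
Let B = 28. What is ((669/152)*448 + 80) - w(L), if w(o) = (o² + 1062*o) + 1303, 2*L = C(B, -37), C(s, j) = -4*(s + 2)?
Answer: 1156507/19 ≈ 60869.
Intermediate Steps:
C(s, j) = -8 - 4*s (C(s, j) = -4*(2 + s) = -8 - 4*s)
L = -60 (L = (-8 - 4*28)/2 = (-8 - 112)/2 = (½)*(-120) = -60)
w(o) = 1303 + o² + 1062*o
((669/152)*448 + 80) - w(L) = ((669/152)*448 + 80) - (1303 + (-60)² + 1062*(-60)) = ((669*(1/152))*448 + 80) - (1303 + 3600 - 63720) = ((669/152)*448 + 80) - 1*(-58817) = (37464/19 + 80) + 58817 = 38984/19 + 58817 = 1156507/19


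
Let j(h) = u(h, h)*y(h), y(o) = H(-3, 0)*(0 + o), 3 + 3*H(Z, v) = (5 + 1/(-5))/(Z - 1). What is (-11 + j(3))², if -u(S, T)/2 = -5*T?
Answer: 18769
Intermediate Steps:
H(Z, v) = -1 + 8/(5*(-1 + Z)) (H(Z, v) = -1 + ((5 + 1/(-5))/(Z - 1))/3 = -1 + ((5 - ⅕)/(-1 + Z))/3 = -1 + (24/(5*(-1 + Z)))/3 = -1 + 8/(5*(-1 + Z)))
y(o) = -7*o/5 (y(o) = ((13/5 - 1*(-3))/(-1 - 3))*(0 + o) = ((13/5 + 3)/(-4))*o = (-¼*28/5)*o = -7*o/5)
u(S, T) = 10*T (u(S, T) = -(-10)*T = 10*T)
j(h) = -14*h² (j(h) = (10*h)*(-7*h/5) = -14*h²)
(-11 + j(3))² = (-11 - 14*3²)² = (-11 - 14*9)² = (-11 - 126)² = (-137)² = 18769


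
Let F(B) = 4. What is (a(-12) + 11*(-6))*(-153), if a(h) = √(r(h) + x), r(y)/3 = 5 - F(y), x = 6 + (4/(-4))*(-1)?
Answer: 10098 - 153*√10 ≈ 9614.2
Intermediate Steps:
x = 7 (x = 6 + (4*(-¼))*(-1) = 6 - 1*(-1) = 6 + 1 = 7)
r(y) = 3 (r(y) = 3*(5 - 1*4) = 3*(5 - 4) = 3*1 = 3)
a(h) = √10 (a(h) = √(3 + 7) = √10)
(a(-12) + 11*(-6))*(-153) = (√10 + 11*(-6))*(-153) = (√10 - 66)*(-153) = (-66 + √10)*(-153) = 10098 - 153*√10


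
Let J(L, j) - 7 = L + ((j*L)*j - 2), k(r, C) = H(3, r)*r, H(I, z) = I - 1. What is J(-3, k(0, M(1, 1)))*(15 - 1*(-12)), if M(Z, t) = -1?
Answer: 54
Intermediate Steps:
H(I, z) = -1 + I
k(r, C) = 2*r (k(r, C) = (-1 + 3)*r = 2*r)
J(L, j) = 5 + L + L*j**2 (J(L, j) = 7 + (L + ((j*L)*j - 2)) = 7 + (L + ((L*j)*j - 2)) = 7 + (L + (L*j**2 - 2)) = 7 + (L + (-2 + L*j**2)) = 7 + (-2 + L + L*j**2) = 5 + L + L*j**2)
J(-3, k(0, M(1, 1)))*(15 - 1*(-12)) = (5 - 3 - 3*(2*0)**2)*(15 - 1*(-12)) = (5 - 3 - 3*0**2)*(15 + 12) = (5 - 3 - 3*0)*27 = (5 - 3 + 0)*27 = 2*27 = 54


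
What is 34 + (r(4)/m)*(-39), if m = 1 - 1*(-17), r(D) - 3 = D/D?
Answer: 76/3 ≈ 25.333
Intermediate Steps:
r(D) = 4 (r(D) = 3 + D/D = 3 + 1 = 4)
m = 18 (m = 1 + 17 = 18)
34 + (r(4)/m)*(-39) = 34 + (4/18)*(-39) = 34 + (4*(1/18))*(-39) = 34 + (2/9)*(-39) = 34 - 26/3 = 76/3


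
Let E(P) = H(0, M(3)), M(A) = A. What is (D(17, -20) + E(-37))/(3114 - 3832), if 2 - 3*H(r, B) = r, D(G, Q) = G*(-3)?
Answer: 151/2154 ≈ 0.070102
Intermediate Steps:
D(G, Q) = -3*G
H(r, B) = 2/3 - r/3
E(P) = 2/3 (E(P) = 2/3 - 1/3*0 = 2/3 + 0 = 2/3)
(D(17, -20) + E(-37))/(3114 - 3832) = (-3*17 + 2/3)/(3114 - 3832) = (-51 + 2/3)/(-718) = -151/3*(-1/718) = 151/2154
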